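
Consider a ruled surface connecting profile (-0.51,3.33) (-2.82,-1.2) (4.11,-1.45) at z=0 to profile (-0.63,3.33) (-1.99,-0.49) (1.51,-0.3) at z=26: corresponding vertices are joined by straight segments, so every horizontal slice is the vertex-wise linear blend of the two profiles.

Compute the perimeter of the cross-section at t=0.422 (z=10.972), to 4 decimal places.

Perimeter at t=0.422: 15.7111

Cross-section at t=0.422: each vertex is (1-t)·p0[i] + t·p1[i].
  v1: (1-0.422)·(-0.51,3.33) + 0.422·(-0.63,3.33) = (-0.5606,3.3300)
  v2: (1-0.422)·(-2.82,-1.2) + 0.422·(-1.99,-0.49) = (-2.4697,-0.9004)
  v3: (1-0.422)·(4.11,-1.45) + 0.422·(1.51,-0.3) = (3.0128,-0.9647)
Perimeter = Σ |v_{i+1} − v_i|:
  edge 1→2: √(-1.9091² + -4.2304²) = 4.6412 (running 4.6412)
  edge 2→3: √(5.4825² + -0.0643²) = 5.4829 (running 10.1241)
  edge 3→1: √(-3.5734² + 4.2947²) = 5.5869 (running 15.7111)
Perimeter = 15.7111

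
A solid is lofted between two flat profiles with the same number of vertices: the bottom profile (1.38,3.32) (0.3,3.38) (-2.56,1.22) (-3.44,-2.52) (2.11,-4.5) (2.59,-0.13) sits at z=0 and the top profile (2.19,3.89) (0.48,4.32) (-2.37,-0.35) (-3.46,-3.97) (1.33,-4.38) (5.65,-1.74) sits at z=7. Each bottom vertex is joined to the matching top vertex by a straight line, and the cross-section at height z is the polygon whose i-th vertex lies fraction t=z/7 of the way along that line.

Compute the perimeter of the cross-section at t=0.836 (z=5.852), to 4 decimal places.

Perimeter at t=0.836: 26.3428

Cross-section at t=0.836: each vertex is (1-t)·p0[i] + t·p1[i].
  v1: (1-0.836)·(1.38,3.32) + 0.836·(2.19,3.89) = (2.0572,3.7965)
  v2: (1-0.836)·(0.3,3.38) + 0.836·(0.48,4.32) = (0.4505,4.1658)
  v3: (1-0.836)·(-2.56,1.22) + 0.836·(-2.37,-0.35) = (-2.4012,-0.0925)
  v4: (1-0.836)·(-3.44,-2.52) + 0.836·(-3.46,-3.97) = (-3.4567,-3.7322)
  v5: (1-0.836)·(2.11,-4.5) + 0.836·(1.33,-4.38) = (1.4579,-4.3997)
  v6: (1-0.836)·(2.59,-0.13) + 0.836·(5.65,-1.74) = (5.1482,-1.4760)
Perimeter = Σ |v_{i+1} − v_i|:
  edge 1→2: √(-1.6067² + 0.3693²) = 1.6486 (running 1.6486)
  edge 2→3: √(-2.8516² + -4.2584²) = 5.1250 (running 6.7736)
  edge 3→4: √(-1.0556² + -3.6397²) = 3.7897 (running 10.5632)
  edge 4→5: √(4.9146² + -0.6675²) = 4.9598 (running 15.5230)
  edge 5→6: √(3.6902² + 2.9237²) = 4.7081 (running 20.2311)
  edge 6→1: √(-3.0910² + 5.2725²) = 6.1117 (running 26.3428)
Perimeter = 26.3428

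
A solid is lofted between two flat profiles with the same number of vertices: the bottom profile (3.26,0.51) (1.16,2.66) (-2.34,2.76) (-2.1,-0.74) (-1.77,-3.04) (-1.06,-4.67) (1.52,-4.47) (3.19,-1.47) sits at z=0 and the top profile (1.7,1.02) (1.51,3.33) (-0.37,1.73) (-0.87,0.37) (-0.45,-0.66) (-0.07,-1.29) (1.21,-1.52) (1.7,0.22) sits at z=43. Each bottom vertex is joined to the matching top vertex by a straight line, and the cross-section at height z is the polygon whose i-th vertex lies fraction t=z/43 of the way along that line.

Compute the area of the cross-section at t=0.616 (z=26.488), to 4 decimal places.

Cross-section at t=0.616: each vertex is (1-t)·p0[i] + t·p1[i].
  v1: (1-0.616)·(3.26,0.51) + 0.616·(1.7,1.02) = (2.2990,0.8242)
  v2: (1-0.616)·(1.16,2.66) + 0.616·(1.51,3.33) = (1.3756,3.0727)
  v3: (1-0.616)·(-2.34,2.76) + 0.616·(-0.37,1.73) = (-1.1265,2.1255)
  v4: (1-0.616)·(-2.1,-0.74) + 0.616·(-0.87,0.37) = (-1.3423,-0.0562)
  v5: (1-0.616)·(-1.77,-3.04) + 0.616·(-0.45,-0.66) = (-0.9569,-1.5739)
  v6: (1-0.616)·(-1.06,-4.67) + 0.616·(-0.07,-1.29) = (-0.4502,-2.5879)
  v7: (1-0.616)·(1.52,-4.47) + 0.616·(1.21,-1.52) = (1.3290,-2.6528)
  v8: (1-0.616)·(3.19,-1.47) + 0.616·(1.7,0.22) = (2.2722,-0.4290)
Shoelace sum Σ(x_i·y_{i+1} − x_{i+1}·y_i):
  i=1: 2.2990·3.0727 − 1.3756·0.8242 = +5.9306 (running +5.9306)
  i=2: 1.3756·2.1255 − -1.1265·3.0727 = +6.3852 (running +12.3158)
  i=3: -1.1265·-0.0562 − -1.3423·2.1255 = +2.9165 (running +15.2323)
  i=4: -1.3423·-1.5739 − -0.9569·-0.0562 = +2.0589 (running +17.2912)
  i=5: -0.9569·-2.5879 − -0.4502·-1.5739 = +1.7678 (running +19.0590)
  i=6: -0.4502·-2.6528 − 1.3290·-2.5879 = +4.6336 (running +23.6926)
  i=7: 1.3290·-0.4290 − 2.2722·-2.6528 = +5.4575 (running +29.1501)
  i=8: 2.2722·0.8242 − 2.2990·-0.4290 = +2.8588 (running +32.0089)
Area = |Σ|/2 = |32.0089|/2 = 16.0045

Area at t=0.616: 16.0045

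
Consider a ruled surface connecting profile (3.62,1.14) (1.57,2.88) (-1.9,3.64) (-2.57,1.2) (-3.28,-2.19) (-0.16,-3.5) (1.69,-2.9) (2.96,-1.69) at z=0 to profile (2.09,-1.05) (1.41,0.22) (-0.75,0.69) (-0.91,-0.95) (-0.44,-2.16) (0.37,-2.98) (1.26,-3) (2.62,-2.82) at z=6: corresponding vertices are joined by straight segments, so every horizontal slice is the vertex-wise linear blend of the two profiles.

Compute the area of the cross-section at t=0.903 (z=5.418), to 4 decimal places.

Cross-section at t=0.903: each vertex is (1-t)·p0[i] + t·p1[i].
  v1: (1-0.903)·(3.62,1.14) + 0.903·(2.09,-1.05) = (2.2384,-0.8376)
  v2: (1-0.903)·(1.57,2.88) + 0.903·(1.41,0.22) = (1.4255,0.4780)
  v3: (1-0.903)·(-1.9,3.64) + 0.903·(-0.75,0.69) = (-0.8615,0.9761)
  v4: (1-0.903)·(-2.57,1.2) + 0.903·(-0.91,-0.95) = (-1.0710,-0.7415)
  v5: (1-0.903)·(-3.28,-2.19) + 0.903·(-0.44,-2.16) = (-0.7155,-2.1629)
  v6: (1-0.903)·(-0.16,-3.5) + 0.903·(0.37,-2.98) = (0.3186,-3.0304)
  v7: (1-0.903)·(1.69,-2.9) + 0.903·(1.26,-3) = (1.3017,-2.9903)
  v8: (1-0.903)·(2.96,-1.69) + 0.903·(2.62,-2.82) = (2.6530,-2.7104)
Shoelace sum Σ(x_i·y_{i+1} − x_{i+1}·y_i):
  i=1: 2.2384·0.4780 − 1.4255·-0.8376 = +2.2640 (running +2.2640)
  i=2: 1.4255·0.9761 − -0.8615·0.4780 = +1.8034 (running +4.0673)
  i=3: -0.8615·-0.7415 − -1.0710·0.9761 = +1.6843 (running +5.7516)
  i=4: -1.0710·-2.1629 − -0.7155·-0.7415 = +1.7860 (running +7.5376)
  i=5: -0.7155·-3.0304 − 0.3186·-2.1629 = +2.8573 (running +10.3949)
  i=6: 0.3186·-2.9903 − 1.3017·-3.0304 = +2.9921 (running +13.3870)
  i=7: 1.3017·-2.7104 − 2.6530·-2.9903 = +4.4051 (running +17.7921)
  i=8: 2.6530·-0.8376 − 2.2384·-2.7104 = +3.8449 (running +21.6370)
Area = |Σ|/2 = |21.6370|/2 = 10.8185

Area at t=0.903: 10.8185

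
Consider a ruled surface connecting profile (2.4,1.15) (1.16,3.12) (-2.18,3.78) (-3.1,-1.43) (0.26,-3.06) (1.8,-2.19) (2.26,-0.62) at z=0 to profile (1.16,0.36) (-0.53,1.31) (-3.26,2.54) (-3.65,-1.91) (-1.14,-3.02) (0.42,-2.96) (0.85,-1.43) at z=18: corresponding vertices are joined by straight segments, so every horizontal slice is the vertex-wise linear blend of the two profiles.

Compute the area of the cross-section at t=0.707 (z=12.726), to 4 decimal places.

Area at t=0.707: 21.1464

Cross-section at t=0.707: each vertex is (1-t)·p0[i] + t·p1[i].
  v1: (1-0.707)·(2.4,1.15) + 0.707·(1.16,0.36) = (1.5233,0.5915)
  v2: (1-0.707)·(1.16,3.12) + 0.707·(-0.53,1.31) = (-0.0348,1.8403)
  v3: (1-0.707)·(-2.18,3.78) + 0.707·(-3.26,2.54) = (-2.9436,2.9033)
  v4: (1-0.707)·(-3.1,-1.43) + 0.707·(-3.65,-1.91) = (-3.4888,-1.7694)
  v5: (1-0.707)·(0.26,-3.06) + 0.707·(-1.14,-3.02) = (-0.7298,-3.0317)
  v6: (1-0.707)·(1.8,-2.19) + 0.707·(0.42,-2.96) = (0.8243,-2.7344)
  v7: (1-0.707)·(2.26,-0.62) + 0.707·(0.85,-1.43) = (1.2631,-1.1927)
Shoelace sum Σ(x_i·y_{i+1} − x_{i+1}·y_i):
  i=1: 1.5233·1.8403 − -0.0348·0.5915 = +2.8240 (running +2.8240)
  i=2: -0.0348·2.9033 − -2.9436·1.8403 = +5.3160 (running +8.1400)
  i=3: -2.9436·-1.7694 − -3.4888·2.9033 = +15.3375 (running +23.4775)
  i=4: -3.4888·-3.0317 − -0.7298·-1.7694 = +9.2859 (running +32.7634)
  i=5: -0.7298·-2.7344 − 0.8243·-3.0317 = +4.4947 (running +37.2581)
  i=6: 0.8243·-1.1927 − 1.2631·-2.7344 = +2.4707 (running +39.7289)
  i=7: 1.2631·0.5915 − 1.5233·-1.1927 = +2.5639 (running +42.2928)
Area = |Σ|/2 = |42.2928|/2 = 21.1464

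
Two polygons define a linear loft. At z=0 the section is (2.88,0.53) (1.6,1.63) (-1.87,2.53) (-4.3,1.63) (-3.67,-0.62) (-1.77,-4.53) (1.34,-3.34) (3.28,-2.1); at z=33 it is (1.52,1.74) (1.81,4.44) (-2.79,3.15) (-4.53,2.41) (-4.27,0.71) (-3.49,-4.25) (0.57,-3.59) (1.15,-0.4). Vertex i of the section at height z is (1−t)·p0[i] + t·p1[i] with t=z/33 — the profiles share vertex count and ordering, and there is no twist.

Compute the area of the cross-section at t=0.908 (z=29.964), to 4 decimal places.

Area at t=0.908: 38.8974

Cross-section at t=0.908: each vertex is (1-t)·p0[i] + t·p1[i].
  v1: (1-0.908)·(2.88,0.53) + 0.908·(1.52,1.74) = (1.6451,1.6287)
  v2: (1-0.908)·(1.6,1.63) + 0.908·(1.81,4.44) = (1.7907,4.1815)
  v3: (1-0.908)·(-1.87,2.53) + 0.908·(-2.79,3.15) = (-2.7054,3.0930)
  v4: (1-0.908)·(-4.3,1.63) + 0.908·(-4.53,2.41) = (-4.5088,2.3382)
  v5: (1-0.908)·(-3.67,-0.62) + 0.908·(-4.27,0.71) = (-4.2148,0.5876)
  v6: (1-0.908)·(-1.77,-4.53) + 0.908·(-3.49,-4.25) = (-3.3318,-4.2758)
  v7: (1-0.908)·(1.34,-3.34) + 0.908·(0.57,-3.59) = (0.6408,-3.5670)
  v8: (1-0.908)·(3.28,-2.1) + 0.908·(1.15,-0.4) = (1.3460,-0.5564)
Shoelace sum Σ(x_i·y_{i+1} − x_{i+1}·y_i):
  i=1: 1.6451·4.1815 − 1.7907·1.6287 = +3.9626 (running +3.9626)
  i=2: 1.7907·3.0930 − -2.7054·4.1815 = +16.8509 (running +20.8135)
  i=3: -2.7054·2.3382 − -4.5088·3.0930 = +7.6199 (running +28.4334)
  i=4: -4.5088·0.5876 − -4.2148·2.3382 = +7.2056 (running +35.6390)
  i=5: -4.2148·-4.2758 − -3.3318·0.5876 = +19.9793 (running +55.6184)
  i=6: -3.3318·-3.5670 − 0.6408·-4.2758 = +14.6245 (running +70.2428)
  i=7: 0.6408·-0.5564 − 1.3460·-3.5670 = +4.4445 (running +74.6873)
  i=8: 1.3460·1.6287 − 1.6451·-0.5564 = +3.1075 (running +77.7948)
Area = |Σ|/2 = |77.7948|/2 = 38.8974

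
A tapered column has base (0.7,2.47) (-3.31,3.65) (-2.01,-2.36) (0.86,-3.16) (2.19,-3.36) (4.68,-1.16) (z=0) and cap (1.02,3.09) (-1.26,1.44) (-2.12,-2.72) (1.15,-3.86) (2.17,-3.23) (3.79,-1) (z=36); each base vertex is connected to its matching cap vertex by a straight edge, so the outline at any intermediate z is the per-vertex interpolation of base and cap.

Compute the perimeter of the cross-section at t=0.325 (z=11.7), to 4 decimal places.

Perimeter at t=0.325: 21.5994

Cross-section at t=0.325: each vertex is (1-t)·p0[i] + t·p1[i].
  v1: (1-0.325)·(0.7,2.47) + 0.325·(1.02,3.09) = (0.8040,2.6715)
  v2: (1-0.325)·(-3.31,3.65) + 0.325·(-1.26,1.44) = (-2.6438,2.9318)
  v3: (1-0.325)·(-2.01,-2.36) + 0.325·(-2.12,-2.72) = (-2.0457,-2.4770)
  v4: (1-0.325)·(0.86,-3.16) + 0.325·(1.15,-3.86) = (0.9543,-3.3875)
  v5: (1-0.325)·(2.19,-3.36) + 0.325·(2.17,-3.23) = (2.1835,-3.3178)
  v6: (1-0.325)·(4.68,-1.16) + 0.325·(3.79,-1) = (4.3907,-1.1080)
Perimeter = Σ |v_{i+1} − v_i|:
  edge 1→2: √(-3.4478² + 0.2602²) = 3.4576 (running 3.4576)
  edge 2→3: √(0.5980² + -5.4088²) = 5.4417 (running 8.8993)
  edge 3→4: √(3.0000² + -0.9105²) = 3.1351 (running 12.0344)
  edge 4→5: √(1.2292² + 0.0697²) = 1.2312 (running 13.2656)
  edge 5→6: √(2.2072² + 2.2098²) = 3.1233 (running 16.3889)
  edge 6→1: √(-3.5867² + 3.7795²) = 5.2105 (running 21.5994)
Perimeter = 21.5994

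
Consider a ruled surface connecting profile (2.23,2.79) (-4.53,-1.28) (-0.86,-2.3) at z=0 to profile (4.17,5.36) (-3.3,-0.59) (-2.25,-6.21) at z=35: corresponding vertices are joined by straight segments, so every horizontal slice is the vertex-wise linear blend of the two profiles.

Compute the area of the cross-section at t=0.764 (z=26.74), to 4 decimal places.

Cross-section at t=0.764: each vertex is (1-t)·p0[i] + t·p1[i].
  v1: (1-0.764)·(2.23,2.79) + 0.764·(4.17,5.36) = (3.7122,4.7535)
  v2: (1-0.764)·(-4.53,-1.28) + 0.764·(-3.3,-0.59) = (-3.5903,-0.7528)
  v3: (1-0.764)·(-0.86,-2.3) + 0.764·(-2.25,-6.21) = (-1.9220,-5.2872)
Shoelace sum Σ(x_i·y_{i+1} − x_{i+1}·y_i):
  i=1: 3.7122·-0.7528 − -3.5903·4.7535 = +14.2717 (running +14.2717)
  i=2: -3.5903·-5.2872 − -1.9220·-0.7528 = +17.5357 (running +31.8074)
  i=3: -1.9220·4.7535 − 3.7122·-5.2872 = +10.4911 (running +42.2985)
Area = |Σ|/2 = |42.2985|/2 = 21.1492

Area at t=0.764: 21.1492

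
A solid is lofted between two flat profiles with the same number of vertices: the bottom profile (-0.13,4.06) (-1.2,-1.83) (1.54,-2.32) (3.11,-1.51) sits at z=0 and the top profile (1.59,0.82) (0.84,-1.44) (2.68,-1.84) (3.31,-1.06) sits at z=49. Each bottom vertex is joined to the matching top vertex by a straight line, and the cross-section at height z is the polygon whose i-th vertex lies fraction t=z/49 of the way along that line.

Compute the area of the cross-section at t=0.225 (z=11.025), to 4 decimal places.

Area at t=0.225: 11.0545

Cross-section at t=0.225: each vertex is (1-t)·p0[i] + t·p1[i].
  v1: (1-0.225)·(-0.13,4.06) + 0.225·(1.59,0.82) = (0.2570,3.3310)
  v2: (1-0.225)·(-1.2,-1.83) + 0.225·(0.84,-1.44) = (-0.7410,-1.7423)
  v3: (1-0.225)·(1.54,-2.32) + 0.225·(2.68,-1.84) = (1.7965,-2.2120)
  v4: (1-0.225)·(3.11,-1.51) + 0.225·(3.31,-1.06) = (3.1550,-1.4087)
Shoelace sum Σ(x_i·y_{i+1} − x_{i+1}·y_i):
  i=1: 0.2570·-1.7423 − -0.7410·3.3310 = +2.0205 (running +2.0205)
  i=2: -0.7410·-2.2120 − 1.7965·-1.7423 = +4.7690 (running +6.7896)
  i=3: 1.7965·-1.4087 − 3.1550·-2.2120 = +4.4480 (running +11.2376)
  i=4: 3.1550·3.3310 − 0.2570·-1.4087 = +10.8714 (running +22.1090)
Area = |Σ|/2 = |22.1090|/2 = 11.0545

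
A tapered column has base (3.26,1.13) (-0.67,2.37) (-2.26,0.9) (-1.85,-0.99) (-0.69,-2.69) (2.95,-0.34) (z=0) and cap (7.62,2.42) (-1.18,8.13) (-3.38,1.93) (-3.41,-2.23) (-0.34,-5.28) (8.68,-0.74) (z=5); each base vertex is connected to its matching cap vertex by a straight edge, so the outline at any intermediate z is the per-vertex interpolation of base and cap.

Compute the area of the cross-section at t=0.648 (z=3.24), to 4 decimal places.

Area at t=0.648: 61.6947

Cross-section at t=0.648: each vertex is (1-t)·p0[i] + t·p1[i].
  v1: (1-0.648)·(3.26,1.13) + 0.648·(7.62,2.42) = (6.0853,1.9659)
  v2: (1-0.648)·(-0.67,2.37) + 0.648·(-1.18,8.13) = (-1.0005,6.1025)
  v3: (1-0.648)·(-2.26,0.9) + 0.648·(-3.38,1.93) = (-2.9858,1.5674)
  v4: (1-0.648)·(-1.85,-0.99) + 0.648·(-3.41,-2.23) = (-2.8609,-1.7935)
  v5: (1-0.648)·(-0.69,-2.69) + 0.648·(-0.34,-5.28) = (-0.4632,-4.3683)
  v6: (1-0.648)·(2.95,-0.34) + 0.648·(8.68,-0.74) = (6.6630,-0.5992)
Shoelace sum Σ(x_i·y_{i+1} − x_{i+1}·y_i):
  i=1: 6.0853·6.1025 − -1.0005·1.9659 = +39.1022 (running +39.1022)
  i=2: -1.0005·1.5674 − -2.9858·6.1025 = +16.6523 (running +55.7545)
  i=3: -2.9858·-1.7935 − -2.8609·1.5674 = +9.8393 (running +65.5938)
  i=4: -2.8609·-4.3683 − -0.4632·-1.7935 = +11.6665 (running +77.2603)
  i=5: -0.4632·-0.5992 − 6.6630·-4.3683 = +29.3838 (running +106.6441)
  i=6: 6.6630·1.9659 − 6.0853·-0.5992 = +16.7453 (running +123.3894)
Area = |Σ|/2 = |123.3894|/2 = 61.6947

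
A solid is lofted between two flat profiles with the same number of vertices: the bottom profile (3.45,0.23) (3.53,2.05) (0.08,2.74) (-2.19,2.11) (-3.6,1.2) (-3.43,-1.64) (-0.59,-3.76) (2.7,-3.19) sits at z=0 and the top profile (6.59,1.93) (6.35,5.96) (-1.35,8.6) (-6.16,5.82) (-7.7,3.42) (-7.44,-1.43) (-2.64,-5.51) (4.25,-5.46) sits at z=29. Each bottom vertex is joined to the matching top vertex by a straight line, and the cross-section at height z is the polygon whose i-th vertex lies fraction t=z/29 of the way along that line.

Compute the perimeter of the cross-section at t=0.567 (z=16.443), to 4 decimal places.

Cross-section at t=0.567: each vertex is (1-t)·p0[i] + t·p1[i].
  v1: (1-0.567)·(3.45,0.23) + 0.567·(6.59,1.93) = (5.2304,1.1939)
  v2: (1-0.567)·(3.53,2.05) + 0.567·(6.35,5.96) = (5.1289,4.2670)
  v3: (1-0.567)·(0.08,2.74) + 0.567·(-1.35,8.6) = (-0.7308,6.0626)
  v4: (1-0.567)·(-2.19,2.11) + 0.567·(-6.16,5.82) = (-4.4410,4.2136)
  v5: (1-0.567)·(-3.6,1.2) + 0.567·(-7.7,3.42) = (-5.9247,2.4587)
  v6: (1-0.567)·(-3.43,-1.64) + 0.567·(-7.44,-1.43) = (-5.7037,-1.5209)
  v7: (1-0.567)·(-0.59,-3.76) + 0.567·(-2.64,-5.51) = (-1.7524,-4.7523)
  v8: (1-0.567)·(2.7,-3.19) + 0.567·(4.25,-5.46) = (3.5789,-4.4771)
Perimeter = Σ |v_{i+1} − v_i|:
  edge 1→2: √(-0.1014² + 3.0731²) = 3.0747 (running 3.0747)
  edge 2→3: √(-5.8598² + 1.7956²) = 6.1287 (running 9.2034)
  edge 3→4: √(-3.7102² + -1.8490²) = 4.1454 (running 13.3489)
  edge 4→5: √(-1.4837² + -1.7548²) = 2.2980 (running 15.6469)
  edge 5→6: √(0.2210² + -3.9797²) = 3.9858 (running 19.6327)
  edge 6→7: √(3.9513² + -3.2313²) = 5.1043 (running 24.7370)
  edge 7→8: √(5.3312² + 0.2752²) = 5.3383 (running 30.0753)
  edge 8→1: √(1.6515² + 5.6710²) = 5.9066 (running 35.9819)
Perimeter = 35.9819

Perimeter at t=0.567: 35.9819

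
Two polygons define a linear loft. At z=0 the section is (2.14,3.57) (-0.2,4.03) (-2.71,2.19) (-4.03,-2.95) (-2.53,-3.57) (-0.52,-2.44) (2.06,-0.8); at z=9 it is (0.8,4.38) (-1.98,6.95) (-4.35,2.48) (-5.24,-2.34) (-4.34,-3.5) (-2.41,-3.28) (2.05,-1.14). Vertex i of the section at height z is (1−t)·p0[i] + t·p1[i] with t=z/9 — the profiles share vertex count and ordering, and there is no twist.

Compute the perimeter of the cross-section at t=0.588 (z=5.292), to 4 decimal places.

Perimeter at t=0.588: 25.1276

Cross-section at t=0.588: each vertex is (1-t)·p0[i] + t·p1[i].
  v1: (1-0.588)·(2.14,3.57) + 0.588·(0.8,4.38) = (1.3521,4.0463)
  v2: (1-0.588)·(-0.2,4.03) + 0.588·(-1.98,6.95) = (-1.2466,5.7470)
  v3: (1-0.588)·(-2.71,2.19) + 0.588·(-4.35,2.48) = (-3.6743,2.3605)
  v4: (1-0.588)·(-4.03,-2.95) + 0.588·(-5.24,-2.34) = (-4.7415,-2.5913)
  v5: (1-0.588)·(-2.53,-3.57) + 0.588·(-4.34,-3.5) = (-3.5943,-3.5288)
  v6: (1-0.588)·(-0.52,-2.44) + 0.588·(-2.41,-3.28) = (-1.6313,-2.9339)
  v7: (1-0.588)·(2.06,-0.8) + 0.588·(2.05,-1.14) = (2.0541,-0.9999)
Perimeter = Σ |v_{i+1} − v_i|:
  edge 1→2: √(-2.5987² + 1.7007²) = 3.1057 (running 3.1057)
  edge 2→3: √(-2.4277² + -3.3864²) = 4.1667 (running 7.2725)
  edge 3→4: √(-1.0672² + -4.9518²) = 5.0655 (running 12.3380)
  edge 4→5: √(1.1472² + -0.9375²) = 1.4816 (running 13.8196)
  edge 5→6: √(1.9630² + 0.5949²) = 2.0511 (running 15.8707)
  edge 6→7: √(3.6854² + 1.9340²) = 4.1621 (running 20.0328)
  edge 7→1: √(-0.7020² + 5.0462²) = 5.0948 (running 25.1276)
Perimeter = 25.1276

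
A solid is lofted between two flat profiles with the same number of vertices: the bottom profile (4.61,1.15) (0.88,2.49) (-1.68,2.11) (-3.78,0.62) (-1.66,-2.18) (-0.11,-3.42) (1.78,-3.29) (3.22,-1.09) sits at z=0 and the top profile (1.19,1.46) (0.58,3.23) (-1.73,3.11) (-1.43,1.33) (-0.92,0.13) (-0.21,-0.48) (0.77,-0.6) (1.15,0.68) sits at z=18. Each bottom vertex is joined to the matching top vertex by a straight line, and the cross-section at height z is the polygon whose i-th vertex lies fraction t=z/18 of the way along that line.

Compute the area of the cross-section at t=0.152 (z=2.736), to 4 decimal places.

Cross-section at t=0.152: each vertex is (1-t)·p0[i] + t·p1[i].
  v1: (1-0.152)·(4.61,1.15) + 0.152·(1.19,1.46) = (4.0902,1.1971)
  v2: (1-0.152)·(0.88,2.49) + 0.152·(0.58,3.23) = (0.8344,2.6025)
  v3: (1-0.152)·(-1.68,2.11) + 0.152·(-1.73,3.11) = (-1.6876,2.2620)
  v4: (1-0.152)·(-3.78,0.62) + 0.152·(-1.43,1.33) = (-3.4228,0.7279)
  v5: (1-0.152)·(-1.66,-2.18) + 0.152·(-0.92,0.13) = (-1.5475,-1.8289)
  v6: (1-0.152)·(-0.11,-3.42) + 0.152·(-0.21,-0.48) = (-0.1252,-2.9731)
  v7: (1-0.152)·(1.78,-3.29) + 0.152·(0.77,-0.6) = (1.6265,-2.8811)
  v8: (1-0.152)·(3.22,-1.09) + 0.152·(1.15,0.68) = (2.9054,-0.8210)
Shoelace sum Σ(x_i·y_{i+1} − x_{i+1}·y_i):
  i=1: 4.0902·2.6025 − 0.8344·1.1971 = +9.6457 (running +9.6457)
  i=2: 0.8344·2.2620 − -1.6876·2.6025 = +6.2794 (running +15.9250)
  i=3: -1.6876·0.7279 − -3.4228·2.2620 = +6.5139 (running +22.4390)
  i=4: -3.4228·-1.8289 − -1.5475·0.7279 = +7.3864 (running +29.8253)
  i=5: -1.5475·-2.9731 − -0.1252·-1.8289 = +4.3720 (running +34.1973)
  i=6: -0.1252·-2.8811 − 1.6265·-2.9731 = +5.1964 (running +39.3938)
  i=7: 1.6265·-0.8210 − 2.9054·-2.8811 = +7.0354 (running +46.4292)
  i=8: 2.9054·1.1971 − 4.0902·-0.8210 = +6.8359 (running +53.2651)
Area = |Σ|/2 = |53.2651|/2 = 26.6325

Area at t=0.152: 26.6325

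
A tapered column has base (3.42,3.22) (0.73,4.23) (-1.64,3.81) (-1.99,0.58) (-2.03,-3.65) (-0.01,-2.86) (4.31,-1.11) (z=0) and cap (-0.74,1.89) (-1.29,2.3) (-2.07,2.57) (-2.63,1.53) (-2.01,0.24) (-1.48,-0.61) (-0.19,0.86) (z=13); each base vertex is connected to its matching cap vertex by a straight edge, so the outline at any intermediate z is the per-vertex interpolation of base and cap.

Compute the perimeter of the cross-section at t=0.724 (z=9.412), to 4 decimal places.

Perimeter at t=0.724: 12.0612

Cross-section at t=0.724: each vertex is (1-t)·p0[i] + t·p1[i].
  v1: (1-0.724)·(3.42,3.22) + 0.724·(-0.74,1.89) = (0.4082,2.2571)
  v2: (1-0.724)·(0.73,4.23) + 0.724·(-1.29,2.3) = (-0.7325,2.8327)
  v3: (1-0.724)·(-1.64,3.81) + 0.724·(-2.07,2.57) = (-1.9513,2.9122)
  v4: (1-0.724)·(-1.99,0.58) + 0.724·(-2.63,1.53) = (-2.4534,1.2678)
  v5: (1-0.724)·(-2.03,-3.65) + 0.724·(-2.01,0.24) = (-2.0155,-0.8336)
  v6: (1-0.724)·(-0.01,-2.86) + 0.724·(-1.48,-0.61) = (-1.0743,-1.2310)
  v7: (1-0.724)·(4.31,-1.11) + 0.724·(-0.19,0.86) = (1.0520,0.3163)
Perimeter = Σ |v_{i+1} − v_i|:
  edge 1→2: √(-1.1406² + 0.5756²) = 1.2776 (running 1.2776)
  edge 2→3: √(-1.2188² + 0.0796²) = 1.2214 (running 2.4991)
  edge 3→4: √(-0.5020² + -1.6444²) = 1.7194 (running 4.2184)
  edge 4→5: √(0.4378² + -2.1014²) = 2.1466 (running 6.3650)
  edge 5→6: √(0.9412² + -0.3974²) = 1.0217 (running 7.3867)
  edge 6→7: √(2.1263² + 1.5473²) = 2.6297 (running 10.0164)
  edge 7→1: √(-0.6438² + 1.9408²) = 2.0448 (running 12.0612)
Perimeter = 12.0612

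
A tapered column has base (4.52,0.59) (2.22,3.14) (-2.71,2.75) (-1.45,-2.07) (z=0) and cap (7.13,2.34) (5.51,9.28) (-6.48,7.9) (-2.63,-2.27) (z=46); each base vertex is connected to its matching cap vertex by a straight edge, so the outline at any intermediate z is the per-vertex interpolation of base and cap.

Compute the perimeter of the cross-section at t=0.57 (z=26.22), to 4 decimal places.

Perimeter at t=0.57: 31.7012

Cross-section at t=0.57: each vertex is (1-t)·p0[i] + t·p1[i].
  v1: (1-0.57)·(4.52,0.59) + 0.57·(7.13,2.34) = (6.0077,1.5875)
  v2: (1-0.57)·(2.22,3.14) + 0.57·(5.51,9.28) = (4.0953,6.6398)
  v3: (1-0.57)·(-2.71,2.75) + 0.57·(-6.48,7.9) = (-4.8589,5.6855)
  v4: (1-0.57)·(-1.45,-2.07) + 0.57·(-2.63,-2.27) = (-2.1226,-2.1840)
Perimeter = Σ |v_{i+1} − v_i|:
  edge 1→2: √(-1.9124² + 5.0523²) = 5.4021 (running 5.4021)
  edge 2→3: √(-8.9542² + -0.9543²) = 9.0049 (running 14.4070)
  edge 3→4: √(2.7363² + -7.8695²) = 8.3316 (running 22.7387)
  edge 4→1: √(8.1303² + 3.7715²) = 8.9625 (running 31.7012)
Perimeter = 31.7012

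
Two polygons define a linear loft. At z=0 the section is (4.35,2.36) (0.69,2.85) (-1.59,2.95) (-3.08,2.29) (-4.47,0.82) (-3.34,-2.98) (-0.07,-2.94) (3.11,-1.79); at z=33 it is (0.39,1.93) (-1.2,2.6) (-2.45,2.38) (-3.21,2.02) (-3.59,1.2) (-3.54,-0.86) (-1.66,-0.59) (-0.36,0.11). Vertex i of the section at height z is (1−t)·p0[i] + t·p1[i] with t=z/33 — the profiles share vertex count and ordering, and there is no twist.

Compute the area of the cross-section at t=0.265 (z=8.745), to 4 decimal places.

Cross-section at t=0.265: each vertex is (1-t)·p0[i] + t·p1[i].
  v1: (1-0.265)·(4.35,2.36) + 0.265·(0.39,1.93) = (3.3006,2.2460)
  v2: (1-0.265)·(0.69,2.85) + 0.265·(-1.2,2.6) = (0.1891,2.7837)
  v3: (1-0.265)·(-1.59,2.95) + 0.265·(-2.45,2.38) = (-1.8179,2.7990)
  v4: (1-0.265)·(-3.08,2.29) + 0.265·(-3.21,2.02) = (-3.1144,2.2184)
  v5: (1-0.265)·(-4.47,0.82) + 0.265·(-3.59,1.2) = (-4.2368,0.9207)
  v6: (1-0.265)·(-3.34,-2.98) + 0.265·(-3.54,-0.86) = (-3.3930,-2.4182)
  v7: (1-0.265)·(-0.07,-2.94) + 0.265·(-1.66,-0.59) = (-0.4914,-2.3172)
  v8: (1-0.265)·(3.11,-1.79) + 0.265·(-0.36,0.11) = (2.1904,-1.2865)
Shoelace sum Σ(x_i·y_{i+1} − x_{i+1}·y_i):
  i=1: 3.3006·2.7837 − 0.1891·2.2460 = +8.7632 (running +8.7632)
  i=2: 0.1891·2.7990 − -1.8179·2.7837 = +5.5900 (running +14.3532)
  i=3: -1.8179·2.2184 − -3.1144·2.7990 = +4.6843 (running +19.0375)
  i=4: -3.1144·0.9207 − -4.2368·2.2184 = +6.5317 (running +25.5691)
  i=5: -4.2368·-2.4182 − -3.3930·0.9207 = +13.3694 (running +38.9385)
  i=6: -3.3930·-2.3172 − -0.4914·-2.4182 = +6.6742 (running +45.6127)
  i=7: -0.4914·-1.2865 − 2.1904·-2.3172 = +5.7079 (running +51.3207)
  i=8: 2.1904·2.2460 − 3.3006·-1.2865 = +9.1661 (running +60.4868)
Area = |Σ|/2 = |60.4868|/2 = 30.2434

Area at t=0.265: 30.2434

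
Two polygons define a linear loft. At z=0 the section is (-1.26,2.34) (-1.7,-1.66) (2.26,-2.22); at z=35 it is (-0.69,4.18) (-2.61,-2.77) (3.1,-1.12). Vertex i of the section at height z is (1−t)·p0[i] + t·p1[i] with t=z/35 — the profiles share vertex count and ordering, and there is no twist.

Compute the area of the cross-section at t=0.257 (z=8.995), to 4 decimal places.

Area at t=0.257: 10.4879

Cross-section at t=0.257: each vertex is (1-t)·p0[i] + t·p1[i].
  v1: (1-0.257)·(-1.26,2.34) + 0.257·(-0.69,4.18) = (-1.1135,2.8129)
  v2: (1-0.257)·(-1.7,-1.66) + 0.257·(-2.61,-2.77) = (-1.9339,-1.9453)
  v3: (1-0.257)·(2.26,-2.22) + 0.257·(3.1,-1.12) = (2.4759,-1.9373)
Shoelace sum Σ(x_i·y_{i+1} − x_{i+1}·y_i):
  i=1: -1.1135·-1.9453 − -1.9339·2.8129 = +7.6058 (running +7.6058)
  i=2: -1.9339·-1.9373 − 2.4759·-1.9453 = +8.5627 (running +16.1686)
  i=3: 2.4759·2.8129 − -1.1135·-1.9373 = +4.8072 (running +20.9757)
Area = |Σ|/2 = |20.9757|/2 = 10.4879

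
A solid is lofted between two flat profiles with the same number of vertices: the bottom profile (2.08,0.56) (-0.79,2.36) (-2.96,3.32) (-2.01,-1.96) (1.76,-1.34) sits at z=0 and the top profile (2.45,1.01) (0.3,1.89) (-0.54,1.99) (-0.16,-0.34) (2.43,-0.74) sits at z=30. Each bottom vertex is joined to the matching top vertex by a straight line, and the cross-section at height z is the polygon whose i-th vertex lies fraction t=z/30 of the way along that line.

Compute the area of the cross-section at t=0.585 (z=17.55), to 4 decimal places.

Area at t=0.585: 9.4033

Cross-section at t=0.585: each vertex is (1-t)·p0[i] + t·p1[i].
  v1: (1-0.585)·(2.08,0.56) + 0.585·(2.45,1.01) = (2.2965,0.8233)
  v2: (1-0.585)·(-0.79,2.36) + 0.585·(0.3,1.89) = (-0.1524,2.0850)
  v3: (1-0.585)·(-2.96,3.32) + 0.585·(-0.54,1.99) = (-1.5443,2.5419)
  v4: (1-0.585)·(-2.01,-1.96) + 0.585·(-0.16,-0.34) = (-0.9277,-1.0123)
  v5: (1-0.585)·(1.76,-1.34) + 0.585·(2.43,-0.74) = (2.1520,-0.9890)
Shoelace sum Σ(x_i·y_{i+1} − x_{i+1}·y_i):
  i=1: 2.2965·2.0850 − -0.1524·0.8233 = +4.9136 (running +4.9136)
  i=2: -0.1524·2.5419 − -1.5443·2.0850 = +2.8327 (running +7.7463)
  i=3: -1.5443·-1.0123 − -0.9277·2.5419 = +3.9216 (running +11.6679)
  i=4: -0.9277·-0.9890 − 2.1520·-1.0123 = +3.0960 (running +14.7639)
  i=5: 2.1520·0.8233 − 2.2965·-0.9890 = +4.0428 (running +18.8066)
Area = |Σ|/2 = |18.8066|/2 = 9.4033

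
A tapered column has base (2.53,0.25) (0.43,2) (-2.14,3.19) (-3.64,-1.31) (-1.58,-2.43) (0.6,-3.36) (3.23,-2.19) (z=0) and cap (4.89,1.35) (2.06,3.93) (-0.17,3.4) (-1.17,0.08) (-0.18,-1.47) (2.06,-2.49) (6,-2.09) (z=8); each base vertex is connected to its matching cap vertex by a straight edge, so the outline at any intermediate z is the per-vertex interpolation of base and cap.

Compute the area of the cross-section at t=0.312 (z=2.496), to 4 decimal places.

Area at t=0.312: 28.1915

Cross-section at t=0.312: each vertex is (1-t)·p0[i] + t·p1[i].
  v1: (1-0.312)·(2.53,0.25) + 0.312·(4.89,1.35) = (3.2663,0.5932)
  v2: (1-0.312)·(0.43,2) + 0.312·(2.06,3.93) = (0.9386,2.6022)
  v3: (1-0.312)·(-2.14,3.19) + 0.312·(-0.17,3.4) = (-1.5254,3.2555)
  v4: (1-0.312)·(-3.64,-1.31) + 0.312·(-1.17,0.08) = (-2.8694,-0.8763)
  v5: (1-0.312)·(-1.58,-2.43) + 0.312·(-0.18,-1.47) = (-1.1432,-2.1305)
  v6: (1-0.312)·(0.6,-3.36) + 0.312·(2.06,-2.49) = (1.0555,-3.0886)
  v7: (1-0.312)·(3.23,-2.19) + 0.312·(6,-2.09) = (4.0942,-2.1588)
Shoelace sum Σ(x_i·y_{i+1} − x_{i+1}·y_i):
  i=1: 3.2663·2.6022 − 0.9386·0.5932 = +7.9427 (running +7.9427)
  i=2: 0.9386·3.2555 − -1.5254·2.6022 = +7.0247 (running +14.9675)
  i=3: -1.5254·-0.8763 − -2.8694·3.2555 = +10.6780 (running +25.6454)
  i=4: -2.8694·-2.1305 − -1.1432·-0.8763 = +5.1113 (running +30.7567)
  i=5: -1.1432·-3.0886 − 1.0555·-2.1305 = +5.7796 (running +36.5363)
  i=6: 1.0555·-2.1588 − 4.0942·-3.0886 = +10.3666 (running +46.9030)
  i=7: 4.0942·0.5932 − 3.2663·-2.1588 = +9.4800 (running +56.3830)
Area = |Σ|/2 = |56.3830|/2 = 28.1915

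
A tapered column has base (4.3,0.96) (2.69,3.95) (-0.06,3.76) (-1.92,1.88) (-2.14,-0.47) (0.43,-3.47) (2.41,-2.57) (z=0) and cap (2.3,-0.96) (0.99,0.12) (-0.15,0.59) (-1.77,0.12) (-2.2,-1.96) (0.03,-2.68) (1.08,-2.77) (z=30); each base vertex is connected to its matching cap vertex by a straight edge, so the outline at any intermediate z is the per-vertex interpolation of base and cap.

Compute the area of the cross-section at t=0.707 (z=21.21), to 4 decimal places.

Cross-section at t=0.707: each vertex is (1-t)·p0[i] + t·p1[i].
  v1: (1-0.707)·(4.3,0.96) + 0.707·(2.3,-0.96) = (2.8860,-0.3974)
  v2: (1-0.707)·(2.69,3.95) + 0.707·(0.99,0.12) = (1.4881,1.2422)
  v3: (1-0.707)·(-0.06,3.76) + 0.707·(-0.15,0.59) = (-0.1236,1.5188)
  v4: (1-0.707)·(-1.92,1.88) + 0.707·(-1.77,0.12) = (-1.8140,0.6357)
  v5: (1-0.707)·(-2.14,-0.47) + 0.707·(-2.2,-1.96) = (-2.1824,-1.5234)
  v6: (1-0.707)·(0.43,-3.47) + 0.707·(0.03,-2.68) = (0.1472,-2.9115)
  v7: (1-0.707)·(2.41,-2.57) + 0.707·(1.08,-2.77) = (1.4697,-2.7114)
Shoelace sum Σ(x_i·y_{i+1} − x_{i+1}·y_i):
  i=1: 2.8860·1.2422 − 1.4881·-0.3974 = +4.1764 (running +4.1764)
  i=2: 1.4881·1.5188 − -0.1236·1.2422 = +2.4137 (running +6.5901)
  i=3: -0.1236·0.6357 − -1.8140·1.5188 = +2.6765 (running +9.2666)
  i=4: -1.8140·-1.5234 − -2.1824·0.6357 = +4.1507 (running +13.4173)
  i=5: -2.1824·-2.9115 − 0.1472·-1.5234 = +6.5783 (running +19.9956)
  i=6: 0.1472·-2.7114 − 1.4697·-2.9115 = +3.8798 (running +23.8754)
  i=7: 1.4697·-0.3974 − 2.8860·-2.7114 = +7.2410 (running +31.1164)
Area = |Σ|/2 = |31.1164|/2 = 15.5582

Area at t=0.707: 15.5582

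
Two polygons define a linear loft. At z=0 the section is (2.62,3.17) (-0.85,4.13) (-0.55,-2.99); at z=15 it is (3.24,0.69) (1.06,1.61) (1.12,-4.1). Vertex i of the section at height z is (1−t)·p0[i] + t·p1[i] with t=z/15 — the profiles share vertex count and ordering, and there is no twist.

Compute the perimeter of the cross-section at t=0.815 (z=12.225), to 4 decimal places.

Perimeter at t=0.815: 14.1112

Cross-section at t=0.815: each vertex is (1-t)·p0[i] + t·p1[i].
  v1: (1-0.815)·(2.62,3.17) + 0.815·(3.24,0.69) = (3.1253,1.1488)
  v2: (1-0.815)·(-0.85,4.13) + 0.815·(1.06,1.61) = (0.7067,2.0762)
  v3: (1-0.815)·(-0.55,-2.99) + 0.815·(1.12,-4.1) = (0.8111,-3.8946)
Perimeter = Σ |v_{i+1} − v_i|:
  edge 1→2: √(-2.4187² + 0.9274²) = 2.5904 (running 2.5904)
  edge 2→3: √(0.1044² + -5.9708²) = 5.9718 (running 8.5621)
  edge 3→1: √(2.3143² + 5.0434²) = 5.5491 (running 14.1112)
Perimeter = 14.1112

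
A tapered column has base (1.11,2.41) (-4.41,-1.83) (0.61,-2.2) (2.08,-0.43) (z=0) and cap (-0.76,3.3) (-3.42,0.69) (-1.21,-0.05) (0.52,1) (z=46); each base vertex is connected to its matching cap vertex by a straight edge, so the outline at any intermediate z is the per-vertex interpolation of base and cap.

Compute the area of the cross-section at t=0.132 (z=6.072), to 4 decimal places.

Area at t=0.132: 13.3620

Cross-section at t=0.132: each vertex is (1-t)·p0[i] + t·p1[i].
  v1: (1-0.132)·(1.11,2.41) + 0.132·(-0.76,3.3) = (0.8632,2.5275)
  v2: (1-0.132)·(-4.41,-1.83) + 0.132·(-3.42,0.69) = (-4.2793,-1.4974)
  v3: (1-0.132)·(0.61,-2.2) + 0.132·(-1.21,-0.05) = (0.3698,-1.9162)
  v4: (1-0.132)·(2.08,-0.43) + 0.132·(0.52,1) = (1.8741,-0.2412)
Shoelace sum Σ(x_i·y_{i+1} − x_{i+1}·y_i):
  i=1: 0.8632·-1.4974 − -4.2793·2.5275 = +9.5234 (running +9.5234)
  i=2: -4.2793·-1.9162 − 0.3698·-1.4974 = +8.7537 (running +18.2771)
  i=3: 0.3698·-0.2412 − 1.8741·-1.9162 = +3.5019 (running +21.7790)
  i=4: 1.8741·2.5275 − 0.8632·-0.2412 = +4.9449 (running +26.7240)
Area = |Σ|/2 = |26.7240|/2 = 13.3620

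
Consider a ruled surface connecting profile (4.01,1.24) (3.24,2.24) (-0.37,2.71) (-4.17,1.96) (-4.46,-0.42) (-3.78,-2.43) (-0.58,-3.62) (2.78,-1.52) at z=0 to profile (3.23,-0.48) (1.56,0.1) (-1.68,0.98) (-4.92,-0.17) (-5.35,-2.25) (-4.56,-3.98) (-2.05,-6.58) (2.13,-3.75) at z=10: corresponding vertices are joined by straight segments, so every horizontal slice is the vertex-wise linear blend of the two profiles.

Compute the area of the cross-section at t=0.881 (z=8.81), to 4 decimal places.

Area at t=0.881: 41.4641

Cross-section at t=0.881: each vertex is (1-t)·p0[i] + t·p1[i].
  v1: (1-0.881)·(4.01,1.24) + 0.881·(3.23,-0.48) = (3.3228,-0.2753)
  v2: (1-0.881)·(3.24,2.24) + 0.881·(1.56,0.1) = (1.7599,0.3547)
  v3: (1-0.881)·(-0.37,2.71) + 0.881·(-1.68,0.98) = (-1.5241,1.1859)
  v4: (1-0.881)·(-4.17,1.96) + 0.881·(-4.92,-0.17) = (-4.8308,0.0835)
  v5: (1-0.881)·(-4.46,-0.42) + 0.881·(-5.35,-2.25) = (-5.2441,-2.0322)
  v6: (1-0.881)·(-3.78,-2.43) + 0.881·(-4.56,-3.98) = (-4.4672,-3.7955)
  v7: (1-0.881)·(-0.58,-3.62) + 0.881·(-2.05,-6.58) = (-1.8751,-6.2278)
  v8: (1-0.881)·(2.78,-1.52) + 0.881·(2.13,-3.75) = (2.2073,-3.4846)
Shoelace sum Σ(x_i·y_{i+1} − x_{i+1}·y_i):
  i=1: 3.3228·0.3547 − 1.7599·-0.2753 = +1.6630 (running +1.6630)
  i=2: 1.7599·1.1859 − -1.5241·0.3547 = +2.6276 (running +4.2906)
  i=3: -1.5241·0.0835 − -4.8308·1.1859 = +5.6014 (running +9.8920)
  i=4: -4.8308·-2.0322 − -5.2441·0.0835 = +10.2549 (running +20.1469)
  i=5: -5.2441·-3.7955 − -4.4672·-2.0322 = +10.8259 (running +30.9728)
  i=6: -4.4672·-6.2278 − -1.8751·-3.7955 = +20.7036 (running +51.6764)
  i=7: -1.8751·-3.4846 − 2.2073·-6.2278 = +20.2808 (running +71.9572)
  i=8: 2.2073·-0.2753 − 3.3228·-3.4846 = +10.9711 (running +82.9282)
Area = |Σ|/2 = |82.9282|/2 = 41.4641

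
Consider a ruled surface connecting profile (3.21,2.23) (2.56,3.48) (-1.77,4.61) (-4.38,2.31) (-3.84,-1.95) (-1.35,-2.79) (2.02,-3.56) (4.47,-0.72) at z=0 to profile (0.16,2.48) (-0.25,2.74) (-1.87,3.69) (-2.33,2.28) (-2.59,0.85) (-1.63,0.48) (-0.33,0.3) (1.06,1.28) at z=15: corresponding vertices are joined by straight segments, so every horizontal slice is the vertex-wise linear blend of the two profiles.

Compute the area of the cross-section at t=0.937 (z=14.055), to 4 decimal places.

Area at t=0.937: 9.1221

Cross-section at t=0.937: each vertex is (1-t)·p0[i] + t·p1[i].
  v1: (1-0.937)·(3.21,2.23) + 0.937·(0.16,2.48) = (0.3521,2.4642)
  v2: (1-0.937)·(2.56,3.48) + 0.937·(-0.25,2.74) = (-0.0730,2.7866)
  v3: (1-0.937)·(-1.77,4.61) + 0.937·(-1.87,3.69) = (-1.8637,3.7480)
  v4: (1-0.937)·(-4.38,2.31) + 0.937·(-2.33,2.28) = (-2.4592,2.2819)
  v5: (1-0.937)·(-3.84,-1.95) + 0.937·(-2.59,0.85) = (-2.6687,0.6736)
  v6: (1-0.937)·(-1.35,-2.79) + 0.937·(-1.63,0.48) = (-1.6124,0.2740)
  v7: (1-0.937)·(2.02,-3.56) + 0.937·(-0.33,0.3) = (-0.1820,0.0568)
  v8: (1-0.937)·(4.47,-0.72) + 0.937·(1.06,1.28) = (1.2748,1.1540)
Shoelace sum Σ(x_i·y_{i+1} − x_{i+1}·y_i):
  i=1: 0.3521·2.7866 − -0.0730·2.4642 = +1.1611 (running +1.1611)
  i=2: -0.0730·3.7480 − -1.8637·2.7866 = +4.9199 (running +6.0811)
  i=3: -1.8637·2.2819 − -2.4592·3.7480 = +4.9640 (running +11.0451)
  i=4: -2.4592·0.6736 − -2.6687·2.2819 = +4.4333 (running +15.4784)
  i=5: -2.6687·0.2740 − -1.6124·0.6736 = +0.3549 (running +15.8333)
  i=6: -1.6124·0.0568 − -0.1820·0.2740 = -0.0418 (running +15.7915)
  i=7: -0.1820·1.1540 − 1.2748·0.0568 = -0.2824 (running +15.5091)
  i=8: 1.2748·2.4642 − 0.3521·1.1540 = +2.7351 (running +18.2442)
Area = |Σ|/2 = |18.2442|/2 = 9.1221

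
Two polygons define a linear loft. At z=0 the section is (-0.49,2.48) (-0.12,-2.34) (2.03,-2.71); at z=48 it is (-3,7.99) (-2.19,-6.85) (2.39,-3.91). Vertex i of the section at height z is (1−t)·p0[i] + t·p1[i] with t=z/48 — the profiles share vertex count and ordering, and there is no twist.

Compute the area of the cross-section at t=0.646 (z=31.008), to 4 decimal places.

Area at t=0.646: 21.5820

Cross-section at t=0.646: each vertex is (1-t)·p0[i] + t·p1[i].
  v1: (1-0.646)·(-0.49,2.48) + 0.646·(-3,7.99) = (-2.1115,6.0395)
  v2: (1-0.646)·(-0.12,-2.34) + 0.646·(-2.19,-6.85) = (-1.4572,-5.2535)
  v3: (1-0.646)·(2.03,-2.71) + 0.646·(2.39,-3.91) = (2.2626,-3.4852)
Shoelace sum Σ(x_i·y_{i+1} − x_{i+1}·y_i):
  i=1: -2.1115·-5.2535 − -1.4572·6.0395 = +19.8933 (running +19.8933)
  i=2: -1.4572·-3.4852 − 2.2626·-5.2535 = +16.9650 (running +36.8583)
  i=3: 2.2626·6.0395 − -2.1115·-3.4852 = +6.3058 (running +43.1640)
Area = |Σ|/2 = |43.1640|/2 = 21.5820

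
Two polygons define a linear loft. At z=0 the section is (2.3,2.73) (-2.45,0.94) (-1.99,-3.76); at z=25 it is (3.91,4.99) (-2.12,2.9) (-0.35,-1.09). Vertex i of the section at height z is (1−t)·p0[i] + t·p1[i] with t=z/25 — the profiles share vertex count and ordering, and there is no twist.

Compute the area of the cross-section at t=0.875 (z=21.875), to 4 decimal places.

Area at t=0.875: 13.6195

Cross-section at t=0.875: each vertex is (1-t)·p0[i] + t·p1[i].
  v1: (1-0.875)·(2.3,2.73) + 0.875·(3.91,4.99) = (3.7088,4.7075)
  v2: (1-0.875)·(-2.45,0.94) + 0.875·(-2.12,2.9) = (-2.1612,2.6550)
  v3: (1-0.875)·(-1.99,-3.76) + 0.875·(-0.35,-1.09) = (-0.5550,-1.4238)
Shoelace sum Σ(x_i·y_{i+1} − x_{i+1}·y_i):
  i=1: 3.7088·2.6550 − -2.1612·4.7075 = +20.0208 (running +20.0208)
  i=2: -2.1612·-1.4238 − -0.5550·2.6550 = +4.5506 (running +24.5714)
  i=3: -0.5550·4.7075 − 3.7088·-1.4238 = +2.6677 (running +27.2391)
Area = |Σ|/2 = |27.2391|/2 = 13.6195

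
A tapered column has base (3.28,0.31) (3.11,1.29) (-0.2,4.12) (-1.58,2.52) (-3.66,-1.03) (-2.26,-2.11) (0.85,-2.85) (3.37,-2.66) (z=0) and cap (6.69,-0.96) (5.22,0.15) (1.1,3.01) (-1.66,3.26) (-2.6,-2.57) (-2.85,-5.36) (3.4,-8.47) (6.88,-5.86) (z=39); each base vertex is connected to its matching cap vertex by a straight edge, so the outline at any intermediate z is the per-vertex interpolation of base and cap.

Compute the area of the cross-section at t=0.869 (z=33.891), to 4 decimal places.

Cross-section at t=0.869: each vertex is (1-t)·p0[i] + t·p1[i].
  v1: (1-0.869)·(3.28,0.31) + 0.869·(6.69,-0.96) = (6.2433,-0.7936)
  v2: (1-0.869)·(3.11,1.29) + 0.869·(5.22,0.15) = (4.9436,0.2993)
  v3: (1-0.869)·(-0.2,4.12) + 0.869·(1.1,3.01) = (0.9297,3.1554)
  v4: (1-0.869)·(-1.58,2.52) + 0.869·(-1.66,3.26) = (-1.6495,3.1631)
  v5: (1-0.869)·(-3.66,-1.03) + 0.869·(-2.6,-2.57) = (-2.7389,-2.3683)
  v6: (1-0.869)·(-2.26,-2.11) + 0.869·(-2.85,-5.36) = (-2.7727,-4.9343)
  v7: (1-0.869)·(0.85,-2.85) + 0.869·(3.4,-8.47) = (3.0659,-7.7338)
  v8: (1-0.869)·(3.37,-2.66) + 0.869·(6.88,-5.86) = (6.4202,-5.4408)
Shoelace sum Σ(x_i·y_{i+1} − x_{i+1}·y_i):
  i=1: 6.2433·0.2993 − 4.9436·-0.7936 = +5.7922 (running +5.7922)
  i=2: 4.9436·3.1554 − 0.9297·0.2993 = +15.3208 (running +21.1130)
  i=3: 0.9297·3.1631 − -1.6495·3.1554 = +8.1456 (running +29.2586)
  i=4: -1.6495·-2.3683 − -2.7389·3.1631 = +12.5697 (running +41.8283)
  i=5: -2.7389·-4.9343 − -2.7727·-2.3683 = +6.9477 (running +48.7760)
  i=6: -2.7727·-7.7338 − 3.0659·-4.9343 = +36.5717 (running +85.3477)
  i=7: 3.0659·-5.4408 − 6.4202·-7.7338 = +32.9711 (running +118.3188)
  i=8: 6.4202·-0.7936 − 6.2433·-5.4408 = +28.8732 (running +147.1921)
Area = |Σ|/2 = |147.1921|/2 = 73.5960

Area at t=0.869: 73.5960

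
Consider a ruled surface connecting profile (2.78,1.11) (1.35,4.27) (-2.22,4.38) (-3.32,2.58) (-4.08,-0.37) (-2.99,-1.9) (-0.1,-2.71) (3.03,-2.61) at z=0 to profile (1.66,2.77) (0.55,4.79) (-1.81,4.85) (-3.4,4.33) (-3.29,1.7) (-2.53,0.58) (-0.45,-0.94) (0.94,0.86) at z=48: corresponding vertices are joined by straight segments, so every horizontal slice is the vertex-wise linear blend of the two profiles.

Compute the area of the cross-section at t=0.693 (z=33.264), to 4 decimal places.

Area at t=0.693: 26.1608

Cross-section at t=0.693: each vertex is (1-t)·p0[i] + t·p1[i].
  v1: (1-0.693)·(2.78,1.11) + 0.693·(1.66,2.77) = (2.0038,2.2604)
  v2: (1-0.693)·(1.35,4.27) + 0.693·(0.55,4.79) = (0.7956,4.6304)
  v3: (1-0.693)·(-2.22,4.38) + 0.693·(-1.81,4.85) = (-1.9359,4.7057)
  v4: (1-0.693)·(-3.32,2.58) + 0.693·(-3.4,4.33) = (-3.3754,3.7927)
  v5: (1-0.693)·(-4.08,-0.37) + 0.693·(-3.29,1.7) = (-3.5325,1.0645)
  v6: (1-0.693)·(-2.99,-1.9) + 0.693·(-2.53,0.58) = (-2.6712,-0.1814)
  v7: (1-0.693)·(-0.1,-2.71) + 0.693·(-0.45,-0.94) = (-0.3425,-1.4834)
  v8: (1-0.693)·(3.03,-2.61) + 0.693·(0.94,0.86) = (1.5816,-0.2053)
Shoelace sum Σ(x_i·y_{i+1} − x_{i+1}·y_i):
  i=1: 2.0038·4.6304 − 0.7956·2.2604 = +7.4801 (running +7.4801)
  i=2: 0.7956·4.7057 − -1.9359·4.6304 = +12.7076 (running +20.1878)
  i=3: -1.9359·3.7927 − -3.3754·4.7057 = +8.5416 (running +28.7294)
  i=4: -3.3754·1.0645 − -3.5325·3.7927 = +9.8048 (running +38.5342)
  i=5: -3.5325·-0.1814 − -2.6712·1.0645 = +3.4842 (running +42.0184)
  i=6: -2.6712·-1.4834 − -0.3425·-0.1814 = +3.9003 (running +45.9187)
  i=7: -0.3425·-0.2053 − 1.5816·-1.4834 = +2.4165 (running +48.3352)
  i=8: 1.5816·2.2604 − 2.0038·-0.2053 = +3.9865 (running +52.3217)
Area = |Σ|/2 = |52.3217|/2 = 26.1608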